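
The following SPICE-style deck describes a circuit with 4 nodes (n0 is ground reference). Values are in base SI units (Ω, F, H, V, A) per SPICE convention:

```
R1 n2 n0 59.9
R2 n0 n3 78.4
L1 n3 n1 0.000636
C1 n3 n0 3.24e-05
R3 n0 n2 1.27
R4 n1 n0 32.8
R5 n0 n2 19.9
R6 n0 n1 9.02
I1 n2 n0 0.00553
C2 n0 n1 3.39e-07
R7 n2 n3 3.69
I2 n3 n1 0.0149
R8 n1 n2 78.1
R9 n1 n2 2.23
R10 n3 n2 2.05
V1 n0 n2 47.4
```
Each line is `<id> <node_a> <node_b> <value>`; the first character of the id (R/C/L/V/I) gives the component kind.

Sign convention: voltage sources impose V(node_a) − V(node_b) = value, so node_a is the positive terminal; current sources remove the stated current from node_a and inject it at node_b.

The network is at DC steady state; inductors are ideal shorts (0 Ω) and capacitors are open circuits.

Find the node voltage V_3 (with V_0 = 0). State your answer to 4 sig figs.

MNA unknowns: 3 node voltages V₁..V_3 plus 2 source currents (L1, V1)
R1: Y=0.01669 on G[2,0]
R2: Y=0.01276 on G[0,3]
L1: row V3−V1=0, i_L1 at 3,1
C1: Y=0.000 on G[3,0]
R3: Y=0.7874 on G[0,2]
R4: Y=0.03049 on G[1,0]
R5: Y=0.05025 on G[0,2]
R6: Y=0.1109 on G[0,1]
I1: z[2]−=0.00553, z[0]+=0.00553
C2: Y=0.000 on G[0,1]
R7: Y=0.2710 on G[2,3]
I2: z[3]−=0.0149, z[1]+=0.0149
R8: Y=0.01280 on G[1,2]
R9: Y=0.4484 on G[1,2]
R10: Y=0.4878 on G[3,2]
V1: row V0−V2=47.4, i_V1 at 0,2
solve → V1=-42.08, V2=-47.40, V3=-42.08
aux → i_L1=-3.512, i_V1=-46.98

-42.08 V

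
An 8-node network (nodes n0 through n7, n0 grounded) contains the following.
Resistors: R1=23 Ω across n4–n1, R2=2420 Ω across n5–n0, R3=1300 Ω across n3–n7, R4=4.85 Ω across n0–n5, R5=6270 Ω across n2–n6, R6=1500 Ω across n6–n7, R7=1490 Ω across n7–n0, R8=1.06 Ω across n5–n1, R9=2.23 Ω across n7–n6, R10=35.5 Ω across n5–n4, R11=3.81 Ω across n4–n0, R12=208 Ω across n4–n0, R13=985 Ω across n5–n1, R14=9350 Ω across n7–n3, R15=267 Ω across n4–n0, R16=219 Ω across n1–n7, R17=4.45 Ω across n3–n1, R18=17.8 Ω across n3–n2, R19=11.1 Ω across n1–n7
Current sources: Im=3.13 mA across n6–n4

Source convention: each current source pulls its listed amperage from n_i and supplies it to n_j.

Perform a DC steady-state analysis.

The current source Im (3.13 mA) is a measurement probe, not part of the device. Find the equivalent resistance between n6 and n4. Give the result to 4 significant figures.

R_eq = 18.44 Ω

Element admittances at DC:
  Y(R1) = 0.04348 S between n4,n1
  Y(R2) = 0.0004132 S between n5,n0
  Y(R3) = 0.0007692 S between n3,n7
  Y(R4) = 0.2062 S between n0,n5
  Y(R5) = 0.0001595 S between n2,n6
  Y(R6) = 0.0006667 S between n6,n7
  Y(R7) = 0.0006711 S between n7,n0
  Y(R8) = 0.9434 S between n5,n1
  Y(R9) = 0.4484 S between n7,n6
  Y(R10) = 0.02817 S between n5,n4
  Y(R11) = 0.2625 S between n4,n0
  Y(R12) = 0.004808 S between n4,n0
  Y(R13) = 0.001015 S between n5,n1
  Y(R14) = 0.0001070 S between n7,n3
  Y(R15) = 0.003745 S between n4,n0
  Y(R16) = 0.004566 S between n1,n7
  Y(R17) = 0.2247 S between n3,n1
  Y(R18) = 0.05618 S between n3,n2
  Y(R19) = 0.09009 S between n1,n7
  Im: injects 0.00313 A into n4 (from n6)
Assemble and solve the 7×7 MNA system:
  V(n1)=-0.01141  V(n2)=-0.01168  V(n3)=-0.01156  V(n4)=0.006949  V(n5)=-0.008973  V(n6)=-0.05076  V(n7)=-0.04380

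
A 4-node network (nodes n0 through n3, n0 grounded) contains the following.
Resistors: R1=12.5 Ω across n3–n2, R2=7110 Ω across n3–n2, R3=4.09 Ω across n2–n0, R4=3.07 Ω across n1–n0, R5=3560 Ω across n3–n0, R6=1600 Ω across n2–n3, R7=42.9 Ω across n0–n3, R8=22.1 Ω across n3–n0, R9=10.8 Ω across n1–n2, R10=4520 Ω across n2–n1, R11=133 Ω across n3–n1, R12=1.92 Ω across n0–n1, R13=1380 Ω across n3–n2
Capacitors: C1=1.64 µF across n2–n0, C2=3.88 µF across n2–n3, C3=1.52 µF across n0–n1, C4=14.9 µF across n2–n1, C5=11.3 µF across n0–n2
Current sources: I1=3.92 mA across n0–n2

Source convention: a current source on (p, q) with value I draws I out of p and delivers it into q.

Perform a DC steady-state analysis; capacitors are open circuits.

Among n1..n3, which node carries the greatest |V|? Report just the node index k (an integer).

Apply KCL at each of the 3 non-ground nodes and solve the resulting linear system.
Node n1: branches {C3, R4, C4, R9, R10, R11, R12} → V_1 = 0.001092
Node n2: branches {R1, C1, C2, R2, R3, R6, C4, R9, R10, R13, C5, I1} → V_2 = 0.01069
Node n3: branches {R1, C2, R2, R5, R6, R7, R8, R11, R13} → V_3 = 0.005568

2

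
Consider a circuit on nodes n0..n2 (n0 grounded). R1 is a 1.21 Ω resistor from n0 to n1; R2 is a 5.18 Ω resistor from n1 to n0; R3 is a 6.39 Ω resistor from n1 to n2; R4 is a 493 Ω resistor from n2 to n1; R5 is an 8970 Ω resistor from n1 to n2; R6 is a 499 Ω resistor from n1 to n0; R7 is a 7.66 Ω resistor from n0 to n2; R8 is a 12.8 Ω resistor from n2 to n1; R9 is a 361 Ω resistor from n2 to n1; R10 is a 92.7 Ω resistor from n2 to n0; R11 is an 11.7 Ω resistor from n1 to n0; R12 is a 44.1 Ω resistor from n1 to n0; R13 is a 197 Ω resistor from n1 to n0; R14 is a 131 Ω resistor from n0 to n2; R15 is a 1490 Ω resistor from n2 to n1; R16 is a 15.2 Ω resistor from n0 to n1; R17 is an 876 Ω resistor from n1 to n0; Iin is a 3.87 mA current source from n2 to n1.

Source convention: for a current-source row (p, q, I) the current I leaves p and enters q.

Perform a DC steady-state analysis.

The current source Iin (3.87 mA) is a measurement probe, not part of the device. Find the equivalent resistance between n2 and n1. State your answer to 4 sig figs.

R_eq = 2.683 Ω

Apply KCL at each of the 2 non-ground nodes and solve the resulting linear system.
Node n1: branches {R1, R2, R3, R4, R5, R6, R8, R9, R11, R12, R13, R15, R16, R17, Iin} → V_1 = 0.001145
Node n2: branches {R3, R4, R5, R7, R8, R9, R10, R14, R15, Iin} → V_2 = -0.009237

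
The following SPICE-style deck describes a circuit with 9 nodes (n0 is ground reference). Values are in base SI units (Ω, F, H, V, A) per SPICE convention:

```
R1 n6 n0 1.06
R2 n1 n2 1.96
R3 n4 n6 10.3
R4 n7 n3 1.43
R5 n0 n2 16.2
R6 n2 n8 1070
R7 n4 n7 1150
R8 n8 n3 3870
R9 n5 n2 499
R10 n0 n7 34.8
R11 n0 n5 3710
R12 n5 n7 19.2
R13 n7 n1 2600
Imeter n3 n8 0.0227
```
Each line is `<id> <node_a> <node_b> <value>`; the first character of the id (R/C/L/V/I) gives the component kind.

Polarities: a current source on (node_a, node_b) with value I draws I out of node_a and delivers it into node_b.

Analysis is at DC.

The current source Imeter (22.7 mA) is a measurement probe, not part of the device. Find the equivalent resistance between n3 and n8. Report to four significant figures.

Element admittances at DC:
  Y(R1) = 0.9434 S between n6,n0
  Y(R2) = 0.5102 S between n1,n2
  Y(R3) = 0.09709 S between n4,n6
  Y(R4) = 0.6993 S between n7,n3
  Y(R5) = 0.06173 S between n0,n2
  Y(R6) = 0.0009346 S between n2,n8
  Y(R7) = 0.0008696 S between n4,n7
  Y(R8) = 0.0002584 S between n8,n3
  Y(R9) = 0.002004 S between n5,n2
  Y(R10) = 0.02874 S between n0,n7
  Y(R11) = 0.0002695 S between n0,n5
  Y(R12) = 0.05208 S between n5,n7
  Y(R13) = 0.0003846 S between n7,n1
  Imeter: injects 0.0227 A into n8 (from n3)
Assemble and solve the 8×8 MNA system:
  V(n1)=0.2555  V(n2)=0.2561  V(n3)=-0.5547  V(n4)=-0.005180  V(n5)=-0.4979  V(n6)=-0.0004833  V(n7)=-0.5295  V(n8)=19.11

R_eq = 866.2 Ω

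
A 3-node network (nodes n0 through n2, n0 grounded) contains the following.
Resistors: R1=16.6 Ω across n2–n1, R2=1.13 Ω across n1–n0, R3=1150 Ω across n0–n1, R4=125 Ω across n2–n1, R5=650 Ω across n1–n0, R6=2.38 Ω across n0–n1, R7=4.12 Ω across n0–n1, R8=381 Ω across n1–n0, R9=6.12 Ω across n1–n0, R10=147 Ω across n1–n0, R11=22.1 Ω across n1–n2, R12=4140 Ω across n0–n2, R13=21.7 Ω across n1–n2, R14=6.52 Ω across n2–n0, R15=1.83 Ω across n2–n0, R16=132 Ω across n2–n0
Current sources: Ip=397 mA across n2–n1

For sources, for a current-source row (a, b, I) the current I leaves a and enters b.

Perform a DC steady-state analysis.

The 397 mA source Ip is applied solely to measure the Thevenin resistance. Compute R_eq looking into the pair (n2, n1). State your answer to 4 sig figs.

R_eq = 1.512 Ω

Element admittances at DC:
  Y(R1) = 0.06024 S between n2,n1
  Y(R2) = 0.8850 S between n1,n0
  Y(R3) = 0.0008696 S between n0,n1
  Y(R4) = 0.008000 S between n2,n1
  Y(R5) = 0.001538 S between n1,n0
  Y(R6) = 0.4202 S between n0,n1
  Y(R7) = 0.2427 S between n0,n1
  Y(R8) = 0.002625 S between n1,n0
  Y(R9) = 0.1634 S between n1,n0
  Y(R10) = 0.006803 S between n1,n0
  Y(R11) = 0.04525 S between n1,n2
  Y(R12) = 0.0002415 S between n0,n2
  Y(R13) = 0.04608 S between n1,n2
  Y(R14) = 0.1534 S between n2,n0
  Y(R15) = 0.5464 S between n2,n0
  Y(R16) = 0.007576 S between n2,n0
  Ip: injects 0.397 A into n1 (from n2)
Assemble and solve the 2×2 MNA system:
  V(n1)=0.1748  V(n2)=-0.4256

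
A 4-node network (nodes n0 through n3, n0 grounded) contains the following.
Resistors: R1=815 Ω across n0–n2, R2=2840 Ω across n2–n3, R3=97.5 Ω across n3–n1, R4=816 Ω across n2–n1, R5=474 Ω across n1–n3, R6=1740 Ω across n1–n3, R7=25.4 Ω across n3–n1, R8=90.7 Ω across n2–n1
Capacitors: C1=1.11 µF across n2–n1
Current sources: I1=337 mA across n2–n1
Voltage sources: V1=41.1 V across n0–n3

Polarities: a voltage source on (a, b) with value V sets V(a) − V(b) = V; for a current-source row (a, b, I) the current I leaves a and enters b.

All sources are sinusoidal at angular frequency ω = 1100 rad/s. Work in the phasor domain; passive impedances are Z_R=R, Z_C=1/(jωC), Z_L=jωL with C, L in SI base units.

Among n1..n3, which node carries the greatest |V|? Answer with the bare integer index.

Apply KCL at each of the 3 non-ground nodes and solve the resulting linear system.
Node n1: branches {C1, R3, R4, R5, I1, R6, R7, R8} → V_1 = -39.56-0.05382j
Node n2: branches {R1, C1, R2, R4, I1, R8} → V_2 = -60.29+1.783j
Node n3: branches {R2, R3, R5, R6, R7, V1} → V_3 = -41.10+0.000j
Source currents: i(V1)=-0.07398+0.002188j

2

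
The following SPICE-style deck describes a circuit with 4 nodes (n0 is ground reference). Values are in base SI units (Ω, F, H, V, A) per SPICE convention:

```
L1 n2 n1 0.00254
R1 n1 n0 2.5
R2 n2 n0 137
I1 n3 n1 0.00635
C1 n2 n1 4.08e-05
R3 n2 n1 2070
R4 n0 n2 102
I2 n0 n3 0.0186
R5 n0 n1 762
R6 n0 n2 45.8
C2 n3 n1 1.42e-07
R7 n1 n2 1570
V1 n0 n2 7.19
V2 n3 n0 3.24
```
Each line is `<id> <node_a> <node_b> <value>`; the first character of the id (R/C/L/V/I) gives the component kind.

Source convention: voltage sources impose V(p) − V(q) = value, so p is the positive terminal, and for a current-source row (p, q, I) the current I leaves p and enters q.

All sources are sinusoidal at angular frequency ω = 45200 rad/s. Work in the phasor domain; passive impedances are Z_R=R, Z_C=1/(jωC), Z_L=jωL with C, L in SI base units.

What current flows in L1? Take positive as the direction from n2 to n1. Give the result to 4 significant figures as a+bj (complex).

0.01299+0.003154j A

Apply KCL at each of the 3 non-ground nodes and solve the resulting linear system.
Node n1: branches {L1, R1, I1, C1, R3, R5, C2, R7} → V_1 = -6.828-1.491j
Node n2: branches {L1, R2, C1, R3, R4, R6, R7, V1} → V_2 = -7.190+0.000j
Node n3: branches {I1, I2, C2, V2} → V_3 = 3.240+0.000j
Source currents: i(V1)=-3.017-0.6629j, i(V2)=0.02182-0.06462j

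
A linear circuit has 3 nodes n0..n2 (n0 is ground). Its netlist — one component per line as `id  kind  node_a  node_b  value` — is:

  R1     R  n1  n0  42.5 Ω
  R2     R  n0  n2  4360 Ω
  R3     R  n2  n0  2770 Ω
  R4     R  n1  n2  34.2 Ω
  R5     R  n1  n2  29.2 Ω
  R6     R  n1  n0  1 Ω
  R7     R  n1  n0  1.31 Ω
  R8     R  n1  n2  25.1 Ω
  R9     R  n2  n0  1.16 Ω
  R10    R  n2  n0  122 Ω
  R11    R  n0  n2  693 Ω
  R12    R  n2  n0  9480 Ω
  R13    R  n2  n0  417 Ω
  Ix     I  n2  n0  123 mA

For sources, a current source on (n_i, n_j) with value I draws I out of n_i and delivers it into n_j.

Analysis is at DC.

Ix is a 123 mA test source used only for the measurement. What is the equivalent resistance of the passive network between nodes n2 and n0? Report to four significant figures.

R_eq = 1.028 Ω

Element admittances at DC:
  Y(R1) = 0.02353 S between n1,n0
  Y(R2) = 0.0002294 S between n0,n2
  Y(R3) = 0.0003610 S between n2,n0
  Y(R4) = 0.02924 S between n1,n2
  Y(R5) = 0.03425 S between n1,n2
  Y(R6) = 1.000 S between n1,n0
  Y(R7) = 0.7634 S between n1,n0
  Y(R8) = 0.03984 S between n1,n2
  Y(R9) = 0.8621 S between n2,n0
  Y(R10) = 0.008197 S between n2,n0
  Y(R11) = 0.001443 S between n0,n2
  Y(R12) = 0.0001055 S between n2,n0
  Y(R13) = 0.002398 S between n2,n0
  Ix: injects 0.123 A into n0 (from n2)
Assemble and solve the 2×2 MNA system:
  V(n1)=-0.006914  V(n2)=-0.1265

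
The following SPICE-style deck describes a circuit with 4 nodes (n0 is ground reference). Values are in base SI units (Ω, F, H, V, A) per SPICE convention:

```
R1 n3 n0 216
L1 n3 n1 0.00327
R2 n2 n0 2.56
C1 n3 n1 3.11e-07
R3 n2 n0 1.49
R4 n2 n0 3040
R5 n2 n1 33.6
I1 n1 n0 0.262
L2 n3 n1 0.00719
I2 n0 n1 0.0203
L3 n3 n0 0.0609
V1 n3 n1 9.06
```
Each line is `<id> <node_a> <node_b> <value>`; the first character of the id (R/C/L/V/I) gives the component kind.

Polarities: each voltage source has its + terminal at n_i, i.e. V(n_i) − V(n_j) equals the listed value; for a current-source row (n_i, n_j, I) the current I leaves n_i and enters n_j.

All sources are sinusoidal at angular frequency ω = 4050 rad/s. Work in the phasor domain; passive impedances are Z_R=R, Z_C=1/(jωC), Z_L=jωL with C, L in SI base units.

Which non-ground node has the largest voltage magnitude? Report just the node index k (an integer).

1

MNA unknowns: 3 node voltages V₁..V_3 plus 1 source current (V1)
R1: Y=0.004630+0.000j on G[3,0]
L1: Y=0.000-0.07551j on G[3,1]
R2: Y=0.3906+0.000j on G[2,0]
C1: Y=0.000+0.001260j on G[3,1]
R3: Y=0.6711+0.000j on G[2,0]
R4: Y=0.0003289+0.000j on G[2,0]
R5: Y=0.02976+0.000j on G[2,1]
I1: z[1]−=0.262, z[0]+=0.262
L2: Y=0.000-0.03434j on G[3,1]
I2: z[0]−=0.0203, z[1]+=0.0203
L3: Y=0.000-0.004054j on G[3,0]
V1: row V3−V1=9.06, i_V1 at 3,1
solve → V1=-8.456+0.07298j, V2=-0.2305+0.001989j, V3=0.6044+0.07298j
aux → i_V1=-0.003094+0.9859j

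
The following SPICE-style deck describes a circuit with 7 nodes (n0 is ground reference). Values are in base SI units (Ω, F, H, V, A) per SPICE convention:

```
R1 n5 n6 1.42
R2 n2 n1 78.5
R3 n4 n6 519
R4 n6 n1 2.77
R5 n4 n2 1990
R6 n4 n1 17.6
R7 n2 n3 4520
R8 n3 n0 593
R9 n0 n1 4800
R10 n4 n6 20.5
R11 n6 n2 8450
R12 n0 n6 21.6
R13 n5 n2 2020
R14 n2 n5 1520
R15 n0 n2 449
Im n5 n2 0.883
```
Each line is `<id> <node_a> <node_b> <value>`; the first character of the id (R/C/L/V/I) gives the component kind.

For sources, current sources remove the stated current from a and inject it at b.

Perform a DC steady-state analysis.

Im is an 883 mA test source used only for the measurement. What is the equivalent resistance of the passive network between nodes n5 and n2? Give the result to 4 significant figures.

R_eq = 62.24 Ω

MNA unknowns: 6 node voltages V₁..V_6
R1: Y=0.7042 on G[5,6]
R2: Y=0.01274 on G[2,1]
R3: Y=0.001927 on G[4,6]
R4: Y=0.3610 on G[6,1]
R5: Y=0.0005025 on G[4,2]
R6: Y=0.05682 on G[4,1]
R7: Y=0.0002212 on G[2,3]
R8: Y=0.001686 on G[3,0]
R9: Y=0.0002083 on G[0,1]
R10: Y=0.04878 on G[4,6]
R11: Y=0.0001183 on G[6,2]
R12: Y=0.04630 on G[0,6]
R13: Y=0.0004950 on G[5,2]
R14: Y=0.0006579 on G[2,5]
R15: Y=0.002227 on G[0,2]
Im: z[5]−=0.883, z[2]+=0.883
solve → V1=-0.9249, V2=51.12, V3=5.929, V4=-1.502, V5=-3.835, V6=-2.671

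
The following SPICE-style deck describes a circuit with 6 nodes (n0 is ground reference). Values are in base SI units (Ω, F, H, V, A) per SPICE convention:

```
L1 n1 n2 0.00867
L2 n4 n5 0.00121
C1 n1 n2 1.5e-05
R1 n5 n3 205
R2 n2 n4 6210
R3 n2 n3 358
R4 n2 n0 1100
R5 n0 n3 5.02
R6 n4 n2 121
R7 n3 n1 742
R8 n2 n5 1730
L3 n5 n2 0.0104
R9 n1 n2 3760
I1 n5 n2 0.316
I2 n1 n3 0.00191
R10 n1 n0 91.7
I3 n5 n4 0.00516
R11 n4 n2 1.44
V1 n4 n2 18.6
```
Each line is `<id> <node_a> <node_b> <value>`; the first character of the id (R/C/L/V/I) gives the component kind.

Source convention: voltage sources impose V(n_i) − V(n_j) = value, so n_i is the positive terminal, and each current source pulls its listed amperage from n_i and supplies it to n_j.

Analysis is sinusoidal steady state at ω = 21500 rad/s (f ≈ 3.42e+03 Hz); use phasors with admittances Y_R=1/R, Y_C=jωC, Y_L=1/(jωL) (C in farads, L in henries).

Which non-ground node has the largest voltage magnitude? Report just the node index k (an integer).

Apply KCL at each of the 5 non-ground nodes and solve the resulting linear system.
Node n1: branches {L1, C1, R7, R9, I2, R10} → V_1 = -3.721+2.010j
Node n2: branches {L1, C1, R2, R3, R4, R6, R8, L3, R9, I1, R11, V1} → V_2 = -3.643+2.149j
Node n3: branches {R1, R3, R5, R7, I2} → V_3 = 0.2203-0.1198j
Node n4: branches {L2, R2, R6, I3, R11, V1} → V_4 = 14.96+2.149j
Node n5: branches {L2, R1, R8, L3, I1, I3} → V_5 = 12.13-6.901j
Source currents: i(V1)=-13.42+0.1088j

4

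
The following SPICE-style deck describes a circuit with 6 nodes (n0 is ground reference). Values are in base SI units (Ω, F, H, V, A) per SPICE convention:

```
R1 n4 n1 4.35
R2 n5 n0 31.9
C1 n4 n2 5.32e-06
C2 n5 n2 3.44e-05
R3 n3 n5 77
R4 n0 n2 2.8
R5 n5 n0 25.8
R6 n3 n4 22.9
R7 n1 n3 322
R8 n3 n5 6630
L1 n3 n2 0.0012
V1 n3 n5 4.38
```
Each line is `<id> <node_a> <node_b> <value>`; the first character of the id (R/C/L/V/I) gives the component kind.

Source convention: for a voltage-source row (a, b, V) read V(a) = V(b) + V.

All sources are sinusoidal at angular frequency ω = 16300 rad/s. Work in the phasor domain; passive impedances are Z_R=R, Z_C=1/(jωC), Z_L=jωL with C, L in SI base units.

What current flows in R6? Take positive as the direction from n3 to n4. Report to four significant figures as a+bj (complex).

MNA unknowns: 5 node voltages V₁..V_5 plus 1 source current (V1)
R1: Y=0.2299+0.000j on G[4,1]
R2: Y=0.03135+0.000j on G[5,0]
C1: Y=0.000+0.08672j on G[4,2]
C2: Y=0.000+0.5607j on G[5,2]
R3: Y=0.01299+0.000j on G[3,5]
R4: Y=0.3571+0.000j on G[0,2]
R5: Y=0.03876+0.000j on G[5,0]
R6: Y=0.04367+0.000j on G[3,4]
R7: Y=0.003106+0.000j on G[1,3]
R8: Y=0.0001508+0.000j on G[3,5]
L1: Y=0.000-0.05112j on G[3,2]
V1: row V3−V5=4.38, i_V1 at 3,5
solve → V1=1.184-1.864j, V2=-0.03306-0.05512j, V3=4.548+0.2808j, V4=1.138-1.893j, V5=0.1684+0.2808j
aux → i_V1=-0.2341+0.1326j

0.1489+0.09492j A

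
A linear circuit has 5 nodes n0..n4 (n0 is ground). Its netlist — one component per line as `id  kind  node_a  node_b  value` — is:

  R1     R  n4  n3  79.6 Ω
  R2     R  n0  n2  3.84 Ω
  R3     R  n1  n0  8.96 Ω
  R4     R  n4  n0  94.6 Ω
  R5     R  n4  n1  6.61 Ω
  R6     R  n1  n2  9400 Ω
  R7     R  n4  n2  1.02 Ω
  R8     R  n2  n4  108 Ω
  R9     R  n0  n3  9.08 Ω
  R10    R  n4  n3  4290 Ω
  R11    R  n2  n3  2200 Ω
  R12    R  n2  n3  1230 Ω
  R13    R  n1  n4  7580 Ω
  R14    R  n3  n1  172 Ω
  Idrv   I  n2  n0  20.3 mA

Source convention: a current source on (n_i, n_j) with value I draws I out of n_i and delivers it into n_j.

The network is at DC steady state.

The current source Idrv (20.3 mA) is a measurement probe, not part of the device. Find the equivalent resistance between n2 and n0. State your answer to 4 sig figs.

R_eq = 2.926 Ω

Apply KCL at each of the 4 non-ground nodes and solve the resulting linear system.
Node n1: branches {R3, R5, R6, R13, R14} → V_1 = -0.03091
Node n2: branches {R2, R6, R7, R8, R11, R12, Idrv} → V_2 = -0.05939
Node n3: branches {R1, R9, R10, R11, R12, R14} → V_3 = -0.007333
Node n4: branches {R1, R4, R5, R7, R8, R10, R13} → V_4 = -0.05457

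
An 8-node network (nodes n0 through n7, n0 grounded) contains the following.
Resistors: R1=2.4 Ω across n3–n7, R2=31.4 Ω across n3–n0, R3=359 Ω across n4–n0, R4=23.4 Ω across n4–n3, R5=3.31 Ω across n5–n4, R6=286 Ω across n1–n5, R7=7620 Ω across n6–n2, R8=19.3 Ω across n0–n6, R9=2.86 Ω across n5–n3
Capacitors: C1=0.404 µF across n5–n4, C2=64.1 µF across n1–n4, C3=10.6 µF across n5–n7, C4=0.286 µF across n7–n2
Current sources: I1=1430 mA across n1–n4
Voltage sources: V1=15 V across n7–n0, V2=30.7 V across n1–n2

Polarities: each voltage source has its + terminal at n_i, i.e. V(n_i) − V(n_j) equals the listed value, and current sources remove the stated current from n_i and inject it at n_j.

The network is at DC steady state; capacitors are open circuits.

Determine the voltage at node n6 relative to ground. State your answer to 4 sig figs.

Apply KCL at each of the 7 non-ground nodes and solve the resulting linear system.
Node n1: branches {I1, C2, R6, V2} → V_1 = -380.1
Node n2: branches {R7, C4, V2} → V_2 = -410.8
Node n3: branches {R1, R2, R4, R9} → V_3 = 13.95
Node n4: branches {R3, R4, C1, I1, C2, R5} → V_4 = 17.57
Node n5: branches {C1, R5, R6, C3, R9} → V_5 = 13.52
Node n6: branches {R7, R8} → V_6 = -1.038
Node n7: branches {R1, C3, C4, V1} → V_7 = 15.00
Source currents: i(V1)=-0.4393, i(V2)=-0.05377

-1.038 V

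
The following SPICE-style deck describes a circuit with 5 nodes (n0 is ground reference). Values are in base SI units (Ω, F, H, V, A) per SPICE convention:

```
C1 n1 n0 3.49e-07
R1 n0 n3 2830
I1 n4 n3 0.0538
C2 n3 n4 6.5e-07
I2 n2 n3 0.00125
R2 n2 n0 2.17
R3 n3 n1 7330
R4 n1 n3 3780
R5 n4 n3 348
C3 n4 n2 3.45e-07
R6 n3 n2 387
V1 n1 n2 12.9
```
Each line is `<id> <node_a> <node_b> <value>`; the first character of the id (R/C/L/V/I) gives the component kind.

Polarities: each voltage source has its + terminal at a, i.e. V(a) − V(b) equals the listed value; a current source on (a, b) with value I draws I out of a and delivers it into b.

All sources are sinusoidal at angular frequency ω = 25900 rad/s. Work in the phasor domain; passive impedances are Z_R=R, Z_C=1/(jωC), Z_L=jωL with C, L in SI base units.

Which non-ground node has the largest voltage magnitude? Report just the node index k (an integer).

1

Apply KCL at each of the 4 non-ground nodes and solve the resulting linear system.
Node n1: branches {C1, R3, R4, V1} → V_1 = 12.89-0.2505j
Node n2: branches {I2, R2, C3, R6, V1} → V_2 = -0.006568-0.2505j
Node n3: branches {R1, I1, C2, I2, R3, R4, R5, R6} → V_3 = 2.158-3.124j
Node n4: branches {I1, C2, R5, C3} → V_4 = 1.077-0.1608j
Source currents: i(V1)=-0.006569-0.1177j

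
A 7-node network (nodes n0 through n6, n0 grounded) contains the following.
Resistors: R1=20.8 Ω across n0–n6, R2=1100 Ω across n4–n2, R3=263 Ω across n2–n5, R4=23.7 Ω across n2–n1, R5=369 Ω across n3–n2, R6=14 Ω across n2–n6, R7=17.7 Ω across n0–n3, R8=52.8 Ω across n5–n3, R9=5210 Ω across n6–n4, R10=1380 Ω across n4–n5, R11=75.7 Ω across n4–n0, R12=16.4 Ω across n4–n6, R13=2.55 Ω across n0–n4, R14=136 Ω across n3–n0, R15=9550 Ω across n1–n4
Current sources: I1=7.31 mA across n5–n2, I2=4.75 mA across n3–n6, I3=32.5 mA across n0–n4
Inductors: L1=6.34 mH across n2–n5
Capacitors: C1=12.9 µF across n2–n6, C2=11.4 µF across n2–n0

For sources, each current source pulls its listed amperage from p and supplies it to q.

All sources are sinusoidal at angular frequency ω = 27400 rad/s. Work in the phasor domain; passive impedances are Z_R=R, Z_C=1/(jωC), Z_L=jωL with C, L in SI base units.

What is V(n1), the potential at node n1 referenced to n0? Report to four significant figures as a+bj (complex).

0.02101-0.03220j V

Apply KCL at each of the 6 non-ground nodes and solve the resulting linear system.
Node n1: branches {R4, R15} → V_1 = 0.02101-0.03220j
Node n2: branches {R2, R3, I1, R4, R5, R6, L1, C1, C2} → V_2 = 0.02088-0.03227j
Node n3: branches {R5, R7, R8, R14, I2} → V_3 = -0.1427-0.03032j
Node n4: branches {R2, R9, R10, R11, R12, R13, R15, I3} → V_4 = 0.07353-0.006058j
Node n5: branches {R3, I1, L1, R8, R10} → V_5 = -0.3965-0.1323j
Node n6: branches {R1, R6, C1, R9, R12, I2} → V_6 = 0.03594-0.04428j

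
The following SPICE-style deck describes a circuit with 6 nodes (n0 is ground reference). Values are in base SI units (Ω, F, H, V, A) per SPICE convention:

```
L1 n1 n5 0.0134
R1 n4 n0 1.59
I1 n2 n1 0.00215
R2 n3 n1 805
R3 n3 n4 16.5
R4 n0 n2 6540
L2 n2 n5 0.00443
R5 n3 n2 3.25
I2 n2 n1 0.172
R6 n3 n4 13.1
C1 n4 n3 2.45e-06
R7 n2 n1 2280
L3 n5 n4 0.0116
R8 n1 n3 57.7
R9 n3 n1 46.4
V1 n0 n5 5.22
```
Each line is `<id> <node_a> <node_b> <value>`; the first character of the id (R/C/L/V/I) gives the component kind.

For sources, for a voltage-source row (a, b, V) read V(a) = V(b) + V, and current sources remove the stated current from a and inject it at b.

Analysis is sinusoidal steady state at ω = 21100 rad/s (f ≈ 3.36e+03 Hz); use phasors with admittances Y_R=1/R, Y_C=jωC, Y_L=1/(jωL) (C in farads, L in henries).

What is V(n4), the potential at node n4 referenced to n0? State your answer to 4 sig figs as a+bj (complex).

-0.02510+0.1668j V

Apply KCL at each of the 5 non-ground nodes and solve the resulting linear system.
Node n1: branches {L1, I1, R2, I2, R7, R8, R9} → V_1 = 4.231+1.564j
Node n2: branches {I1, R4, L2, R5, I2, R7} → V_2 = -0.5101+0.9023j
Node n3: branches {R2, R3, R5, R6, C1, R8, R9} → V_3 = 0.08024+0.7381j
Node n4: branches {R1, R3, R6, C1, L3} → V_4 = -0.02510+0.1668j
Node n5: branches {L1, L2, L3, V1} → V_5 = -5.220+0.000j
Source currents: i(V1)=-0.01587+0.1050j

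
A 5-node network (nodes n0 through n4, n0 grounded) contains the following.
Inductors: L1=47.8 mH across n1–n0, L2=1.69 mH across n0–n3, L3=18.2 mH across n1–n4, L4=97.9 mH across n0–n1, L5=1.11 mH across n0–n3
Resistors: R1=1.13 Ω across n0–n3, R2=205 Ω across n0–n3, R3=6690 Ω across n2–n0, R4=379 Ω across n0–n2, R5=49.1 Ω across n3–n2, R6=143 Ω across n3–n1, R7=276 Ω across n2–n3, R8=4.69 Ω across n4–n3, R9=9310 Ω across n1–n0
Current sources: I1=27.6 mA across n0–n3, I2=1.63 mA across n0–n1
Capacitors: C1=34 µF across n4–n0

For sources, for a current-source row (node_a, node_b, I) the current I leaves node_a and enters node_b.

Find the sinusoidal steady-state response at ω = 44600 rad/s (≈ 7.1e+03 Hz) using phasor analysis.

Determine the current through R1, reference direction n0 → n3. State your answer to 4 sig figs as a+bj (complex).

Element admittances at ω=44600 rad/s:
  Y(L1) = 0.000-0.0004691j S between n1,n0
  Y(R1) = 0.8850+0.000j S between n0,n3
  Y(L2) = 0.000-0.01327j S between n0,n3
  Y(R2) = 0.004878+0.000j S between n0,n3
  I1: injects 0.0276 A into n3 (from n0)
  Y(L3) = 0.000-0.001232j S between n1,n4
  Y(R3) = 0.0001495+0.000j S between n2,n0
  Y(R4) = 0.002639+0.000j S between n0,n2
  Y(C1) = 0.000+1.516j S between n4,n0
  Y(R5) = 0.02037+0.000j S between n3,n2
  Y(L4) = 0.000-0.0002290j S between n0,n1
  Y(R6) = 0.006993+0.000j S between n3,n1
  Y(R7) = 0.003623+0.000j S between n2,n3
  Y(L5) = 0.000-0.02020j S between n0,n3
  Y(R8) = 0.2132+0.000j S between n4,n3
  Y(R9) = 0.0001074+0.000j S between n1,n0
  I2: injects 0.00163 A into n1 (from n0)
Assemble and solve the 4×4 MNA system:
  V(n1)=0.2372+0.06490j  V(n2)=0.02362+0.0004395j  V(n3)=0.02636+0.0004906j  V(n4)=0.0003977-0.003706j

-0.02333-0.0004341j A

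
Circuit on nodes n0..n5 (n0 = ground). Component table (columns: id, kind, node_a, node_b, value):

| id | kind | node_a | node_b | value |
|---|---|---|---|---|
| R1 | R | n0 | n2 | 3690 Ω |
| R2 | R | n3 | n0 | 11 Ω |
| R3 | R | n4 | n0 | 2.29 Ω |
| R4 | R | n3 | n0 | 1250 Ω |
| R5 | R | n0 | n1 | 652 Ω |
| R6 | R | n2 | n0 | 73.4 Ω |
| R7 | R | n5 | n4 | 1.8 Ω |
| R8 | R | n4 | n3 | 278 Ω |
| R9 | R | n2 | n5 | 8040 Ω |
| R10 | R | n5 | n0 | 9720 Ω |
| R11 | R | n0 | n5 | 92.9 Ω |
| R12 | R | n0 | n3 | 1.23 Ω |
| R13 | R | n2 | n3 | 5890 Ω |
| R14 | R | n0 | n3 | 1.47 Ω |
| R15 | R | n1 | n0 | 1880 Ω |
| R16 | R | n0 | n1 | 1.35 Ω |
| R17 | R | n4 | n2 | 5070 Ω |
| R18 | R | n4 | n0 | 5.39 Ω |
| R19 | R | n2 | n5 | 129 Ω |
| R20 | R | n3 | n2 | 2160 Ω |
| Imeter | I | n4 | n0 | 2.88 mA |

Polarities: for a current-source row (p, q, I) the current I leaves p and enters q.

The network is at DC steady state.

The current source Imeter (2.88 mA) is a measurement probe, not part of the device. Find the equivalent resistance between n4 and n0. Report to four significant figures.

R_eq = 1.559 Ω

MNA unknowns: 5 node voltages V₁..V_5
R1: Y=0.0002710 on G[0,2]
R2: Y=0.09091 on G[3,0]
R3: Y=0.4367 on G[4,0]
R4: Y=0.0008000 on G[3,0]
R5: Y=0.001534 on G[0,1]
R6: Y=0.01362 on G[2,0]
R7: Y=0.5556 on G[5,4]
R8: Y=0.003597 on G[4,3]
R9: Y=0.0001244 on G[2,5]
R10: Y=0.0001029 on G[5,0]
R11: Y=0.01076 on G[0,5]
R12: Y=0.8130 on G[0,3]
R13: Y=0.0001698 on G[2,3]
R14: Y=0.6803 on G[0,3]
R15: Y=0.0005319 on G[1,0]
R16: Y=0.7407 on G[0,1]
R17: Y=0.0001972 on G[4,2]
R18: Y=0.1855 on G[4,0]
R19: Y=0.007752 on G[2,5]
R20: Y=0.0004630 on G[3,2]
Imeter: z[4]−=0.00288, z[0]+=0.00288
solve → V1=0.000, V2=-0.001561, V3=-1.078e-05, V4=-0.004490, V5=-0.004365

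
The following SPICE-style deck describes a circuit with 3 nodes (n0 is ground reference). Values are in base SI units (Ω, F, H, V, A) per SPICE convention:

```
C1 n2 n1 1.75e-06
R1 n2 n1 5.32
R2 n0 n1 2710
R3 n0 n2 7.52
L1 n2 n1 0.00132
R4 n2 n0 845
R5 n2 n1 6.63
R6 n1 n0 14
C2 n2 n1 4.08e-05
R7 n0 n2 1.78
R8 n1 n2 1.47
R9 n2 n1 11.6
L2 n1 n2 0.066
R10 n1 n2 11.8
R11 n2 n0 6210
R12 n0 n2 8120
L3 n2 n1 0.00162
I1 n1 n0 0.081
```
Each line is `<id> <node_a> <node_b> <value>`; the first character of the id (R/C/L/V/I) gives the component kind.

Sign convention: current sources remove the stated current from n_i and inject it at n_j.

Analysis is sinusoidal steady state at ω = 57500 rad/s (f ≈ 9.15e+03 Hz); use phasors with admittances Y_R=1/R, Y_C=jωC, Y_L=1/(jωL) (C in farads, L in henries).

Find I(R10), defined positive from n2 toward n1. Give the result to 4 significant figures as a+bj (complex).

MNA unknowns: 2 node voltages V₁..V_2
C1: Y=0.000+0.1006j on G[2,1]
R1: Y=0.1880+0.000j on G[2,1]
R2: Y=0.0003690+0.000j on G[0,1]
R3: Y=0.1330+0.000j on G[0,2]
L1: Y=0.000-0.01318j on G[2,1]
R4: Y=0.001183+0.000j on G[2,0]
R5: Y=0.1508+0.000j on G[2,1]
R6: Y=0.07143+0.000j on G[1,0]
C2: Y=0.000+2.346j on G[2,1]
R7: Y=0.5618+0.000j on G[0,2]
R8: Y=0.6803+0.000j on G[1,2]
R9: Y=0.08621+0.000j on G[2,1]
L2: Y=0.000-0.0002635j on G[1,2]
R10: Y=0.08475+0.000j on G[1,2]
R11: Y=0.0001610+0.000j on G[2,0]
R12: Y=0.0001232+0.000j on G[0,2]
L3: Y=0.000-0.01074j on G[2,1]
I1: z[1]−=0.081, z[0]+=0.081
solve → V1=-0.1167+0.02166j, V2=-0.1043-0.002234j

0.001049-0.002025j A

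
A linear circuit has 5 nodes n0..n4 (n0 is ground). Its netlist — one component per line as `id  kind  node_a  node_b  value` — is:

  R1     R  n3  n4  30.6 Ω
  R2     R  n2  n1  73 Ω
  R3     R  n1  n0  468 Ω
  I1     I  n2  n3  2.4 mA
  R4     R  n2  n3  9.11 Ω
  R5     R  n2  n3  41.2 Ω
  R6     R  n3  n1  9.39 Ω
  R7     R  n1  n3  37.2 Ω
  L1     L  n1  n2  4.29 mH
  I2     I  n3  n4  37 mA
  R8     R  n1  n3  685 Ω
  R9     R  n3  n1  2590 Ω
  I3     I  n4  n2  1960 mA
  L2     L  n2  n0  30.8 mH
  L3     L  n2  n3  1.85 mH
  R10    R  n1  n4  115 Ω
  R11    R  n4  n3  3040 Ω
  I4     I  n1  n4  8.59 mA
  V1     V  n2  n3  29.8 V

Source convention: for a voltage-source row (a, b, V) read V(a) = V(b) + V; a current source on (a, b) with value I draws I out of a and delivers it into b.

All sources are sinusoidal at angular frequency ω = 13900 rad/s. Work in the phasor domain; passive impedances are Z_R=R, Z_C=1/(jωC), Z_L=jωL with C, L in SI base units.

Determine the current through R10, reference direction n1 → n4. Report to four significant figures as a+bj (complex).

0.4033-0.02283j A

Element admittances at ω=13900 rad/s:
  Y(R1) = 0.03268+0.000j S between n3,n4
  Y(R2) = 0.01370+0.000j S between n2,n1
  Y(R3) = 0.002137+0.000j S between n1,n0
  I1: injects 0.0024 A into n3 (from n2)
  Y(R4) = 0.1098+0.000j S between n2,n3
  Y(R5) = 0.02427+0.000j S between n2,n3
  Y(R6) = 0.1065+0.000j S between n3,n1
  Y(R7) = 0.02688+0.000j S between n1,n3
  Y(L1) = 0.000-0.01677j S between n1,n2
  I2: injects 0.037 A into n4 (from n3)
  Y(R8) = 0.001460+0.000j S between n1,n3
  Y(R9) = 0.0003861+0.000j S between n3,n1
  I3: injects 1.96 A into n2 (from n4)
  Y(L2) = 0.000-0.002336j S between n2,n0
  Y(L3) = 0.000-0.03889j S between n2,n3
  Y(R10) = 0.008696+0.000j S between n1,n4
  Y(R11) = 0.0003289+0.000j S between n4,n3
  I4: injects 0.00859 A into n4 (from n1)
  V1: constraint V(n2)−V(n3) = 29.8
Assemble and solve the 5×5 MNA system:
  V(n1)=-17.55+12.74j  V(n2)=11.65+16.05j  V(n3)=-18.15+16.05j  V(n4)=-63.93+15.36j
  i(V1)=-2.530+1.630j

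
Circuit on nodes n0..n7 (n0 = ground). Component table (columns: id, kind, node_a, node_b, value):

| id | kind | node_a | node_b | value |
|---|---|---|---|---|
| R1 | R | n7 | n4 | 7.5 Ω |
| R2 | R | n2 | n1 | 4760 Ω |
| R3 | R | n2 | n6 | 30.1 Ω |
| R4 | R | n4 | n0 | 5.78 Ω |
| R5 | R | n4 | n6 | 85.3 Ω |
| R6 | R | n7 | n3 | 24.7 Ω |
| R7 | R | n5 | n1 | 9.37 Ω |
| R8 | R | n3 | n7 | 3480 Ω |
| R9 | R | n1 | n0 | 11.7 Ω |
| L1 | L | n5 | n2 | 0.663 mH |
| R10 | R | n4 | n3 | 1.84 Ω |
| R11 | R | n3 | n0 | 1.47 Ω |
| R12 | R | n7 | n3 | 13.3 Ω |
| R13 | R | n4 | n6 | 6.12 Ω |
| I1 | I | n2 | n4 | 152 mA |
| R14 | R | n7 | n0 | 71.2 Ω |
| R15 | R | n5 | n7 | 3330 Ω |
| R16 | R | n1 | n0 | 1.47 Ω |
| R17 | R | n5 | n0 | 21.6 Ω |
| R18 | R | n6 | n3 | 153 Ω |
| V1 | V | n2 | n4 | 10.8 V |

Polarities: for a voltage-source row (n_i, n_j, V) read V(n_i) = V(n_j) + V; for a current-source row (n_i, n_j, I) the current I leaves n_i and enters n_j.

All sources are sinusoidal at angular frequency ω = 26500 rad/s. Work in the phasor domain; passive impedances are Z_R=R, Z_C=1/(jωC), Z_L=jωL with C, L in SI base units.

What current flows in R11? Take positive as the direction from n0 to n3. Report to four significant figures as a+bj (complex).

Apply KCL at each of the 7 non-ground nodes and solve the resulting linear system.
Node n1: branches {R2, R7, R9, R16} → V_1 = 0.2213-0.4212j
Node n2: branches {R2, R3, L1, I1, V1} → V_2 = 10.29+0.9598j
Node n3: branches {R6, R8, R10, R11, R12, R18} → V_3 = -0.2327+0.4506j
Node n4: branches {R1, R4, R5, R10, R13, I1, V1} → V_4 = -0.5137+0.9598j
Node n5: branches {R7, L1, R15, R17} → V_5 = 1.789-3.446j
Node n6: branches {R3, R5, R13, R18} → V_6 = 1.165+0.9443j
Node n7: branches {R1, R6, R8, R12, R14, R15} → V_7 = -0.3601+0.6797j
Source currents: i(V1)=-0.7079+0.4828j

0.1583-0.3065j A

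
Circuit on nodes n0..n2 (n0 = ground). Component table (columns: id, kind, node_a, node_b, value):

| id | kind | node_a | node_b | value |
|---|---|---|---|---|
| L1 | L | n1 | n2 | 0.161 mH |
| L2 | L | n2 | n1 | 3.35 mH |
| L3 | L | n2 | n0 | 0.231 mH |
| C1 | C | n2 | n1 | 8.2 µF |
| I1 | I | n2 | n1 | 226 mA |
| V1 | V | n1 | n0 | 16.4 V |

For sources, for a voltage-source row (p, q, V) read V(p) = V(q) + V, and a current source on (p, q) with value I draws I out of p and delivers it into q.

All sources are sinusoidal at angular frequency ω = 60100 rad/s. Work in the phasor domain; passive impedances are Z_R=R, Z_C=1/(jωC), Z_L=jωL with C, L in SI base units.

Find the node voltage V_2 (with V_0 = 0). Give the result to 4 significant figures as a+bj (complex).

Apply KCL at each of the 2 non-ground nodes and solve the resulting linear system.
Node n1: branches {L1, L2, C1, I1, V1} → V_1 = 16.40+0.000j
Node n2: branches {L1, L2, L3, C1, I1} → V_2 = 20.18+0.7233j
Source currents: i(V1)=-0.05210+1.454j

20.18+0.7233j V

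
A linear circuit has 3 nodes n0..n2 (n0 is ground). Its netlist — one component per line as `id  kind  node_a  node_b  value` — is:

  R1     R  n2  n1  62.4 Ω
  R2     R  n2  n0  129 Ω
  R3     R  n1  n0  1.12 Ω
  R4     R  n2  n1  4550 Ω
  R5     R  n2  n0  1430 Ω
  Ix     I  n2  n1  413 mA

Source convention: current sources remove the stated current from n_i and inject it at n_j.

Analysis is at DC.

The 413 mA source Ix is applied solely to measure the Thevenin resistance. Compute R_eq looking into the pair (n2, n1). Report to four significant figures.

R_eq = 40.62 Ω

Apply KCL at each of the 2 non-ground nodes and solve the resulting linear system.
Node n1: branches {R1, R3, R4, Ix} → V_1 = 0.1573
Node n2: branches {R1, R2, R4, R5, Ix} → V_2 = -16.62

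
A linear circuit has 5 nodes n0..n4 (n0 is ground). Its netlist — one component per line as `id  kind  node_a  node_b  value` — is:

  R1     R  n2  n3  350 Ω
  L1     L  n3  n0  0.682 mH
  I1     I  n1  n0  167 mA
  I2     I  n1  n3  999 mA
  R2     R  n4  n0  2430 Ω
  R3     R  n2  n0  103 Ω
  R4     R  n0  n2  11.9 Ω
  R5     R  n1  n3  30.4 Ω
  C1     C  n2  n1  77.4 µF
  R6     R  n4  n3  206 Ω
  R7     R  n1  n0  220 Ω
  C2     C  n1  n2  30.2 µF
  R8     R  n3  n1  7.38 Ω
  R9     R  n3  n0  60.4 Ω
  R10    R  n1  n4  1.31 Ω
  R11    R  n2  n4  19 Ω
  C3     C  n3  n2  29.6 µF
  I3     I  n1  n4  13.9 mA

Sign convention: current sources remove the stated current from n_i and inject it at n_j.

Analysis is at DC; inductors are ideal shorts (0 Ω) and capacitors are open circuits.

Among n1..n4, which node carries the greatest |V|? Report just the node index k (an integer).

1

Element admittances at DC:
  Y(R1) = 0.002857 S between n2,n3
  L1: short n3↔n0 (DC inductor)
  I1: injects 0.167 A into n0 (from n1)
  I2: injects 0.999 A into n3 (from n1)
  Y(R2) = 0.0004115 S between n4,n0
  Y(R3) = 0.009709 S between n2,n0
  Y(R4) = 0.08403 S between n0,n2
  Y(R5) = 0.03289 S between n1,n3
  Y(C1) = 0.000 S between n2,n1
  Y(R6) = 0.004854 S between n4,n3
  Y(R7) = 0.004545 S between n1,n0
  Y(C2) = 0.000 S between n1,n2
  Y(R8) = 0.1355 S between n3,n1
  Y(R9) = 0.01656 S between n3,n0
  Y(R10) = 0.7634 S between n1,n4
  Y(R11) = 0.05263 S between n2,n4
  Y(C3) = 0.000 S between n3,n2
  I3: injects 0.0139 A into n4 (from n1)
Assemble and solve the 5×5 MNA system:
  V(n1)=-5.546  V(n2)=-1.854  V(n3)=0.000  V(n4)=-5.257
  i(L1)=0.03419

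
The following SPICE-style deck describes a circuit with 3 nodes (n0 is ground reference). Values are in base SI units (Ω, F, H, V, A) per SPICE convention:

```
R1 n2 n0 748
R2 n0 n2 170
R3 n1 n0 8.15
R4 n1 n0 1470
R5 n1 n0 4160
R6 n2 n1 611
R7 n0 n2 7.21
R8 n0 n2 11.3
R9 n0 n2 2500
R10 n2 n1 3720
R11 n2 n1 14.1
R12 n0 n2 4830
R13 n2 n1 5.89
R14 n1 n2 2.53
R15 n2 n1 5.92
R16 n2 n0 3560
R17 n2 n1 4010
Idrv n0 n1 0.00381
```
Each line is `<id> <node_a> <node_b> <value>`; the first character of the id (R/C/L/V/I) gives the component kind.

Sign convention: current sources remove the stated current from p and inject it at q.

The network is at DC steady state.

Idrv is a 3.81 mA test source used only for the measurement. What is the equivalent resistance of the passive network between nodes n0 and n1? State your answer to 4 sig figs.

R_eq = 3.270 Ω

MNA unknowns: 2 node voltages V₁..V_2
R1: Y=0.001337 on G[2,0]
R2: Y=0.005882 on G[0,2]
R3: Y=0.1227 on G[1,0]
R4: Y=0.0006803 on G[1,0]
R5: Y=0.0002404 on G[1,0]
R6: Y=0.001637 on G[2,1]
R7: Y=0.1387 on G[0,2]
R8: Y=0.08850 on G[0,2]
R9: Y=0.0004000 on G[0,2]
R10: Y=0.0002688 on G[2,1]
R11: Y=0.07092 on G[2,1]
R12: Y=0.0002070 on G[0,2]
R13: Y=0.1698 on G[2,1]
R14: Y=0.3953 on G[1,2]
R15: Y=0.1689 on G[2,1]
R16: Y=0.0002809 on G[2,0]
R17: Y=0.0002494 on G[2,1]
Idrv: z[0]−=0.00381, z[1]+=0.00381
solve → V1=0.01246, V2=0.009647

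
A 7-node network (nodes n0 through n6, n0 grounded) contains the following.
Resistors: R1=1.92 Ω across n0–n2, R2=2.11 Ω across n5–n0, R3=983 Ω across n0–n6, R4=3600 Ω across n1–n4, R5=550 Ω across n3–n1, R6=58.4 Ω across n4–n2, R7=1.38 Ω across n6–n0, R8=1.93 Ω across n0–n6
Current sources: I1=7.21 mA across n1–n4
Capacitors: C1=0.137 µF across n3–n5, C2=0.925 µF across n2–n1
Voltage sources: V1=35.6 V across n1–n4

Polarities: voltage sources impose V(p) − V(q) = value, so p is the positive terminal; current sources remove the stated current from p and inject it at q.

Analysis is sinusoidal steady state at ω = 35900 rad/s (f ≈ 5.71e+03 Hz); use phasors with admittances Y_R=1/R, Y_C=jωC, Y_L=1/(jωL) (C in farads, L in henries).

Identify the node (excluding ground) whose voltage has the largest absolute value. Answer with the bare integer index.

4

MNA unknowns: 6 node voltages V₁..V_6 plus 1 source current (V1)
R1: Y=0.5208+0.000j on G[0,2]
I1: z[1]−=0.00721, z[4]+=0.00721
R2: Y=0.4739+0.000j on G[5,0]
R3: Y=0.001017+0.000j on G[0,6]
C1: Y=0.000+0.004918j on G[3,5]
R4: Y=0.0002778+0.000j on G[1,4]
R5: Y=0.001818+0.000j on G[3,1]
R6: Y=0.01712+0.000j on G[4,2]
C2: Y=0.000+0.03321j on G[2,1]
R7: Y=0.7246+0.000j on G[6,0]
R8: Y=0.5181+0.000j on G[0,6]
V1: row V1−V4=35.6, i_V1 at 1,4
solve → V1=7.607-13.77j, V2=-0.03883+0.03360j, V3=-3.515-4.148j, V4=-27.99-13.77j, V5=0.04267-0.03692j, V6=0.000+0.000j
aux → i_V1=-0.4958-0.2364j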